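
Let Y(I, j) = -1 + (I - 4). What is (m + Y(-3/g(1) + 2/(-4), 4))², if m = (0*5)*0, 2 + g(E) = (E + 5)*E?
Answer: 625/16 ≈ 39.063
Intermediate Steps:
g(E) = -2 + E*(5 + E) (g(E) = -2 + (E + 5)*E = -2 + (5 + E)*E = -2 + E*(5 + E))
Y(I, j) = -5 + I (Y(I, j) = -1 + (-4 + I) = -5 + I)
m = 0 (m = 0*0 = 0)
(m + Y(-3/g(1) + 2/(-4), 4))² = (0 + (-5 + (-3/(-2 + 1² + 5*1) + 2/(-4))))² = (0 + (-5 + (-3/(-2 + 1 + 5) + 2*(-¼))))² = (0 + (-5 + (-3/4 - ½)))² = (0 + (-5 + (-3*¼ - ½)))² = (0 + (-5 + (-¾ - ½)))² = (0 + (-5 - 5/4))² = (0 - 25/4)² = (-25/4)² = 625/16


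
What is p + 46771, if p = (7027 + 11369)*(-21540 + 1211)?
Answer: -373925513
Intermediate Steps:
p = -373972284 (p = 18396*(-20329) = -373972284)
p + 46771 = -373972284 + 46771 = -373925513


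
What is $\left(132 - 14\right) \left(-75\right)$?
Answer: $-8850$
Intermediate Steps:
$\left(132 - 14\right) \left(-75\right) = 118 \left(-75\right) = -8850$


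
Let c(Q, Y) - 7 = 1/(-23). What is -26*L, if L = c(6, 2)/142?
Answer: -2080/1633 ≈ -1.2737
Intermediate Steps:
c(Q, Y) = 160/23 (c(Q, Y) = 7 + 1/(-23) = 7 - 1/23 = 160/23)
L = 80/1633 (L = (160/23)/142 = (160/23)*(1/142) = 80/1633 ≈ 0.048990)
-26*L = -26*80/1633 = -2080/1633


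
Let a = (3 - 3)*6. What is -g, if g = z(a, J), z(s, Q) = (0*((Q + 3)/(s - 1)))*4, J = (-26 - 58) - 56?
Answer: 0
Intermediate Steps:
a = 0 (a = 0*6 = 0)
J = -140 (J = -84 - 56 = -140)
z(s, Q) = 0 (z(s, Q) = (0*((3 + Q)/(-1 + s)))*4 = 0*4 = 0)
g = 0
-g = -1*0 = 0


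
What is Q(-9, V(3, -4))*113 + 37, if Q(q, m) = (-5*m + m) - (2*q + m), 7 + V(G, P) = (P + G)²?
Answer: 5461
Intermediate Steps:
V(G, P) = -7 + (G + P)² (V(G, P) = -7 + (P + G)² = -7 + (G + P)²)
Q(q, m) = -5*m - 2*q (Q(q, m) = -4*m - (m + 2*q) = -4*m + (-m - 2*q) = -5*m - 2*q)
Q(-9, V(3, -4))*113 + 37 = (-5*(-7 + (3 - 4)²) - 2*(-9))*113 + 37 = (-5*(-7 + (-1)²) + 18)*113 + 37 = (-5*(-7 + 1) + 18)*113 + 37 = (-5*(-6) + 18)*113 + 37 = (30 + 18)*113 + 37 = 48*113 + 37 = 5424 + 37 = 5461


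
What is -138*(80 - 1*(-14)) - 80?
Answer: -13052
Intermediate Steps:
-138*(80 - 1*(-14)) - 80 = -138*(80 + 14) - 80 = -138*94 - 80 = -12972 - 80 = -13052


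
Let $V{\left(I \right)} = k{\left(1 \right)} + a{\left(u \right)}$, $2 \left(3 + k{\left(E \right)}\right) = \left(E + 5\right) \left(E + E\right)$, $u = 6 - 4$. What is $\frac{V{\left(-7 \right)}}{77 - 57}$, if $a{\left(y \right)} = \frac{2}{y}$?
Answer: $\frac{1}{5} \approx 0.2$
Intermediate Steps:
$u = 2$
$k{\left(E \right)} = -3 + E \left(5 + E\right)$ ($k{\left(E \right)} = -3 + \frac{\left(E + 5\right) \left(E + E\right)}{2} = -3 + \frac{\left(5 + E\right) 2 E}{2} = -3 + \frac{2 E \left(5 + E\right)}{2} = -3 + E \left(5 + E\right)$)
$V{\left(I \right)} = 4$ ($V{\left(I \right)} = \left(-3 + 1^{2} + 5 \cdot 1\right) + \frac{2}{2} = \left(-3 + 1 + 5\right) + 2 \cdot \frac{1}{2} = 3 + 1 = 4$)
$\frac{V{\left(-7 \right)}}{77 - 57} = \frac{1}{77 - 57} \cdot 4 = \frac{1}{20} \cdot 4 = \frac{1}{5}$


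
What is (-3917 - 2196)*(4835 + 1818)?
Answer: -40669789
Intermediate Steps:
(-3917 - 2196)*(4835 + 1818) = -6113*6653 = -40669789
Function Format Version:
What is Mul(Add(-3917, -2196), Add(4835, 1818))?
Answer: -40669789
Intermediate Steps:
Mul(Add(-3917, -2196), Add(4835, 1818)) = Mul(-6113, 6653) = -40669789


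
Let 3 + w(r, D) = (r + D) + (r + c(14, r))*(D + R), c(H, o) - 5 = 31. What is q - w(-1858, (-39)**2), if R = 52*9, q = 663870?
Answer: 4288168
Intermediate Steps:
c(H, o) = 36 (c(H, o) = 5 + 31 = 36)
R = 468
w(r, D) = -3 + D + r + (36 + r)*(468 + D) (w(r, D) = -3 + ((r + D) + (r + 36)*(D + 468)) = -3 + ((D + r) + (36 + r)*(468 + D)) = -3 + (D + r + (36 + r)*(468 + D)) = -3 + D + r + (36 + r)*(468 + D))
q - w(-1858, (-39)**2) = 663870 - (16845 + 37*(-39)**2 + 469*(-1858) + (-39)**2*(-1858)) = 663870 - (16845 + 37*1521 - 871402 + 1521*(-1858)) = 663870 - (16845 + 56277 - 871402 - 2826018) = 663870 - 1*(-3624298) = 663870 + 3624298 = 4288168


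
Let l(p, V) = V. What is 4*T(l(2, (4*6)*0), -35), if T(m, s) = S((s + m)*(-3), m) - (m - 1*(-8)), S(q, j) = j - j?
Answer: -32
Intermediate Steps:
S(q, j) = 0
T(m, s) = -8 - m (T(m, s) = 0 - (m - 1*(-8)) = 0 - (m + 8) = 0 - (8 + m) = 0 + (-8 - m) = -8 - m)
4*T(l(2, (4*6)*0), -35) = 4*(-8 - 4*6*0) = 4*(-8 - 24*0) = 4*(-8 - 1*0) = 4*(-8 + 0) = 4*(-8) = -32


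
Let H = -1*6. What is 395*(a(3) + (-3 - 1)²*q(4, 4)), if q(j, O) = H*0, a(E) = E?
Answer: 1185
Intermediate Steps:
H = -6
q(j, O) = 0 (q(j, O) = -6*0 = 0)
395*(a(3) + (-3 - 1)²*q(4, 4)) = 395*(3 + (-3 - 1)²*0) = 395*(3 + (-4)²*0) = 395*(3 + 16*0) = 395*(3 + 0) = 395*3 = 1185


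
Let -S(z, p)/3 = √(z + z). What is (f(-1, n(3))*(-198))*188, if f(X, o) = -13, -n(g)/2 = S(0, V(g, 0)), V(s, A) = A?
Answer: 483912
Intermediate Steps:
S(z, p) = -3*√2*√z (S(z, p) = -3*√(z + z) = -3*√2*√z)
n(g) = 0 (n(g) = -(-6)*√2*√0 = -(-6)*√2*0 = -2*0 = 0)
(f(-1, n(3))*(-198))*188 = -13*(-198)*188 = 2574*188 = 483912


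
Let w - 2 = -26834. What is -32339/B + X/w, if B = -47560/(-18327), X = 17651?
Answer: -48486417077/3890640 ≈ -12462.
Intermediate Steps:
w = -26832 (w = 2 - 26834 = -26832)
B = 1160/447 (B = -47560*(-1/18327) = 1160/447 ≈ 2.5951)
-32339/B + X/w = -32339/1160/447 + 17651/(-26832) = -32339*447/1160 + 17651*(-1/26832) = -14455533/1160 - 17651/26832 = -48486417077/3890640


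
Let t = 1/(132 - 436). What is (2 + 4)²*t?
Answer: -9/76 ≈ -0.11842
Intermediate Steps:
t = -1/304 (t = 1/(-304) = -1/304 ≈ -0.0032895)
(2 + 4)²*t = (2 + 4)²*(-1/304) = 6²*(-1/304) = 36*(-1/304) = -9/76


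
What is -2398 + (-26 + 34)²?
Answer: -2334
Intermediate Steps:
-2398 + (-26 + 34)² = -2398 + 8² = -2398 + 64 = -2334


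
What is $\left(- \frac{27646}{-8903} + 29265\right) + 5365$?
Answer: $\frac{308338536}{8903} \approx 34633.0$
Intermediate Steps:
$\left(- \frac{27646}{-8903} + 29265\right) + 5365 = \left(\left(-27646\right) \left(- \frac{1}{8903}\right) + 29265\right) + 5365 = \left(\frac{27646}{8903} + 29265\right) + 5365 = \frac{260573941}{8903} + 5365 = \frac{308338536}{8903}$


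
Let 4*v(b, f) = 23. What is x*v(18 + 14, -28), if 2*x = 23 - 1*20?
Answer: 69/8 ≈ 8.6250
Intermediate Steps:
v(b, f) = 23/4 (v(b, f) = (1/4)*23 = 23/4)
x = 3/2 (x = (23 - 1*20)/2 = (23 - 20)/2 = (1/2)*3 = 3/2 ≈ 1.5000)
x*v(18 + 14, -28) = (3/2)*(23/4) = 69/8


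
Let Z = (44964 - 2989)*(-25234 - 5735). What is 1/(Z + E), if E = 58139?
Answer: -1/1299865636 ≈ -7.6931e-10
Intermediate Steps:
Z = -1299923775 (Z = 41975*(-30969) = -1299923775)
1/(Z + E) = 1/(-1299923775 + 58139) = 1/(-1299865636) = -1/1299865636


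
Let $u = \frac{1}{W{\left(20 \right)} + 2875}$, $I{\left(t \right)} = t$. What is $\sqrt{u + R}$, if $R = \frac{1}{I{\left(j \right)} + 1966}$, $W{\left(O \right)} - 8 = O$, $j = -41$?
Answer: $\frac{2 \sqrt{269801917}}{1117655} \approx 0.029393$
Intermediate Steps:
$W{\left(O \right)} = 8 + O$
$u = \frac{1}{2903}$ ($u = \frac{1}{\left(8 + 20\right) + 2875} = \frac{1}{28 + 2875} = \frac{1}{2903} \approx 0.00034447$)
$R = \frac{1}{1925}$ ($R = \frac{1}{-41 + 1966} = \frac{1}{1925} \approx 0.00051948$)
$\sqrt{u + R} = \sqrt{\frac{1}{2903} + \frac{1}{1925}} = \sqrt{\frac{4828}{5588275}} = \frac{2 \sqrt{269801917}}{1117655}$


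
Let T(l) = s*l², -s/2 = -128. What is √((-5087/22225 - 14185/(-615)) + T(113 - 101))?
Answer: 16*√43071023775738/546735 ≈ 192.06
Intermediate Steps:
s = 256 (s = -2*(-128) = 256)
T(l) = 256*l²
√((-5087/22225 - 14185/(-615)) + T(113 - 101)) = √((-5087/22225 - 14185/(-615)) + 256*(113 - 101)²) = √((-5087*1/22225 - 14185*(-1/615)) + 256*12²) = √((-5087/22225 + 2837/123) + 256*144) = √(62426624/2733675 + 36864) = √(100836621824/2733675) = 16*√43071023775738/546735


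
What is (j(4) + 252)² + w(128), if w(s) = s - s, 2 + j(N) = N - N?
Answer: 62500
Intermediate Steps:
j(N) = -2 (j(N) = -2 + (N - N) = -2 + 0 = -2)
w(s) = 0
(j(4) + 252)² + w(128) = (-2 + 252)² + 0 = 250² + 0 = 62500 + 0 = 62500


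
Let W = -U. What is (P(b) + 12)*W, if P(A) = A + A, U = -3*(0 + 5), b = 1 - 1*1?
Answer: 180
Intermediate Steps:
b = 0 (b = 1 - 1 = 0)
U = -15 (U = -3*5 = -15)
P(A) = 2*A
W = 15 (W = -1*(-15) = 15)
(P(b) + 12)*W = (2*0 + 12)*15 = (0 + 12)*15 = 12*15 = 180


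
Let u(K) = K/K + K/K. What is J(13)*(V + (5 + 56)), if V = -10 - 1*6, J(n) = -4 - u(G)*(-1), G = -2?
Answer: -90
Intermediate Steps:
u(K) = 2 (u(K) = 1 + 1 = 2)
J(n) = -2 (J(n) = -4 - 2*(-1) = -4 - 1*(-2) = -4 + 2 = -2)
V = -16 (V = -10 - 6 = -16)
J(13)*(V + (5 + 56)) = -2*(-16 + (5 + 56)) = -2*(-16 + 61) = -2*45 = -90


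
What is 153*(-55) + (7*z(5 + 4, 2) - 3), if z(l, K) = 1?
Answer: -8411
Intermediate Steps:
153*(-55) + (7*z(5 + 4, 2) - 3) = 153*(-55) + (7*1 - 3) = -8415 + (7 - 3) = -8415 + 4 = -8411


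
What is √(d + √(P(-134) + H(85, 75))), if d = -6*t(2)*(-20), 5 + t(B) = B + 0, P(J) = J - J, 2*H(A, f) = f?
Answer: √(-1440 + 10*√6)/2 ≈ 18.812*I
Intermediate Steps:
H(A, f) = f/2
P(J) = 0
t(B) = -5 + B (t(B) = -5 + (B + 0) = -5 + B)
d = -360 (d = -6*(-5 + 2)*(-20) = -6*(-3)*(-20) = 18*(-20) = -360)
√(d + √(P(-134) + H(85, 75))) = √(-360 + √(0 + (½)*75)) = √(-360 + √(0 + 75/2)) = √(-360 + √(75/2)) = √(-360 + 5*√6/2)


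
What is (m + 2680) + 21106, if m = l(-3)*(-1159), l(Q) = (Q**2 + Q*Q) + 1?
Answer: 1765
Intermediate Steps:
l(Q) = 1 + 2*Q**2 (l(Q) = (Q**2 + Q**2) + 1 = 2*Q**2 + 1 = 1 + 2*Q**2)
m = -22021 (m = (1 + 2*(-3)**2)*(-1159) = (1 + 2*9)*(-1159) = (1 + 18)*(-1159) = 19*(-1159) = -22021)
(m + 2680) + 21106 = (-22021 + 2680) + 21106 = -19341 + 21106 = 1765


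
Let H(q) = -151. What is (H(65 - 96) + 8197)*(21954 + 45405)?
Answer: 541970514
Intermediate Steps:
(H(65 - 96) + 8197)*(21954 + 45405) = (-151 + 8197)*(21954 + 45405) = 8046*67359 = 541970514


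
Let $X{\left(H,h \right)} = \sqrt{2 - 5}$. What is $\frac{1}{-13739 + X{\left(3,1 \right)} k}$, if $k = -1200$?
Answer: $\frac{i}{- 13739 i + 1200 \sqrt{3}} \approx -7.1157 \cdot 10^{-5} + 1.0765 \cdot 10^{-5} i$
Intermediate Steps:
$X{\left(H,h \right)} = i \sqrt{3}$ ($X{\left(H,h \right)} = \sqrt{-3} = i \sqrt{3}$)
$\frac{1}{-13739 + X{\left(3,1 \right)} k} = \frac{1}{-13739 + i \sqrt{3} \left(-1200\right)} = \frac{1}{-13739 - 1200 i \sqrt{3}}$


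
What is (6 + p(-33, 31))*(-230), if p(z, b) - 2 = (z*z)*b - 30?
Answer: -7759510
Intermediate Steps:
p(z, b) = -28 + b*z² (p(z, b) = 2 + ((z*z)*b - 30) = 2 + (z²*b - 30) = 2 + (b*z² - 30) = 2 + (-30 + b*z²) = -28 + b*z²)
(6 + p(-33, 31))*(-230) = (6 + (-28 + 31*(-33)²))*(-230) = (6 + (-28 + 31*1089))*(-230) = (6 + (-28 + 33759))*(-230) = (6 + 33731)*(-230) = 33737*(-230) = -7759510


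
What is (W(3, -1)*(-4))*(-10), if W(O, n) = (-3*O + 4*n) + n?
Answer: -560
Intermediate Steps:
W(O, n) = -3*O + 5*n
(W(3, -1)*(-4))*(-10) = ((-3*3 + 5*(-1))*(-4))*(-10) = ((-9 - 5)*(-4))*(-10) = -14*(-4)*(-10) = 56*(-10) = -560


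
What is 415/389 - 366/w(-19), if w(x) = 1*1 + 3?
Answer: -70357/778 ≈ -90.433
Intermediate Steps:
w(x) = 4 (w(x) = 1 + 3 = 4)
415/389 - 366/w(-19) = 415/389 - 366/4 = 415*(1/389) - 366*1/4 = 415/389 - 183/2 = -70357/778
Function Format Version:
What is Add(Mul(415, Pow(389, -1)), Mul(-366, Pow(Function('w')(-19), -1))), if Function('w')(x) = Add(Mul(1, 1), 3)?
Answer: Rational(-70357, 778) ≈ -90.433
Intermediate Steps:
Function('w')(x) = 4 (Function('w')(x) = Add(1, 3) = 4)
Add(Mul(415, Pow(389, -1)), Mul(-366, Pow(Function('w')(-19), -1))) = Add(Mul(415, Pow(389, -1)), Mul(-366, Pow(4, -1))) = Add(Mul(415, Rational(1, 389)), Mul(-366, Rational(1, 4))) = Add(Rational(415, 389), Rational(-183, 2)) = Rational(-70357, 778)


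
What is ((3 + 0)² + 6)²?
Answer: 225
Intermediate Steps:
((3 + 0)² + 6)² = (3² + 6)² = (9 + 6)² = 15² = 225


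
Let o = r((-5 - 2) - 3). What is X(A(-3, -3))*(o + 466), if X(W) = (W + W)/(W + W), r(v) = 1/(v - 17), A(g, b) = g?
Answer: 12581/27 ≈ 465.96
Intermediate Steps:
r(v) = 1/(-17 + v)
o = -1/27 (o = 1/(-17 + ((-5 - 2) - 3)) = 1/(-17 + (-7 - 3)) = 1/(-17 - 10) = 1/(-27) = -1/27 ≈ -0.037037)
X(W) = 1 (X(W) = (2*W)/((2*W)) = (2*W)*(1/(2*W)) = 1)
X(A(-3, -3))*(o + 466) = 1*(-1/27 + 466) = 1*(12581/27) = 12581/27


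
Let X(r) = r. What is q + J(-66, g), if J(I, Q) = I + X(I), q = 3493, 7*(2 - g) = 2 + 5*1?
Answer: 3361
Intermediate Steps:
g = 1 (g = 2 - (2 + 5*1)/7 = 2 - (2 + 5)/7 = 2 - 1/7*7 = 2 - 1 = 1)
J(I, Q) = 2*I (J(I, Q) = I + I = 2*I)
q + J(-66, g) = 3493 + 2*(-66) = 3493 - 132 = 3361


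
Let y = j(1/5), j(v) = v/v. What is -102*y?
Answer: -102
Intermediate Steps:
j(v) = 1
y = 1
-102*y = -102*1 = -102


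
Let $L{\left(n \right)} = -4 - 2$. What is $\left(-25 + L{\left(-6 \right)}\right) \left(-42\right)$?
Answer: $1302$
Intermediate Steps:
$L{\left(n \right)} = -6$ ($L{\left(n \right)} = -4 - 2 = -6$)
$\left(-25 + L{\left(-6 \right)}\right) \left(-42\right) = \left(-25 - 6\right) \left(-42\right) = \left(-31\right) \left(-42\right) = 1302$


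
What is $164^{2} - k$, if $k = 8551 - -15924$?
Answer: $2421$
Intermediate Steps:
$k = 24475$ ($k = 8551 + 15924 = 24475$)
$164^{2} - k = 164^{2} - 24475 = 26896 - 24475 = 2421$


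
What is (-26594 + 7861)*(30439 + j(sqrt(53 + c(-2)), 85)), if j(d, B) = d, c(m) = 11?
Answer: -570363651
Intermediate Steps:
(-26594 + 7861)*(30439 + j(sqrt(53 + c(-2)), 85)) = (-26594 + 7861)*(30439 + sqrt(53 + 11)) = -18733*(30439 + sqrt(64)) = -18733*(30439 + 8) = -18733*30447 = -570363651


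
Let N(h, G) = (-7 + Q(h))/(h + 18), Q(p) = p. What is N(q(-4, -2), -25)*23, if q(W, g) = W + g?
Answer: -299/12 ≈ -24.917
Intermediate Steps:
N(h, G) = (-7 + h)/(18 + h) (N(h, G) = (-7 + h)/(h + 18) = (-7 + h)/(18 + h))
N(q(-4, -2), -25)*23 = ((-7 + (-4 - 2))/(18 + (-4 - 2)))*23 = ((-7 - 6)/(18 - 6))*23 = (-13/12)*23 = ((1/12)*(-13))*23 = -13/12*23 = -299/12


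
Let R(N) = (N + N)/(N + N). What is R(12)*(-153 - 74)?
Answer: -227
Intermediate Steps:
R(N) = 1 (R(N) = (2*N)/((2*N)) = (2*N)*(1/(2*N)) = 1)
R(12)*(-153 - 74) = 1*(-153 - 74) = 1*(-227) = -227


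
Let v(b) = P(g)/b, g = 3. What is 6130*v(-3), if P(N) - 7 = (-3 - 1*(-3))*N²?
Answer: -42910/3 ≈ -14303.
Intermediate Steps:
P(N) = 7 (P(N) = 7 + (-3 - 1*(-3))*N² = 7 + (-3 + 3)*N² = 7 + 0*N² = 7 + 0 = 7)
v(b) = 7/b
6130*v(-3) = 6130*(7/(-3)) = 6130*(7*(-⅓)) = 6130*(-7/3) = -42910/3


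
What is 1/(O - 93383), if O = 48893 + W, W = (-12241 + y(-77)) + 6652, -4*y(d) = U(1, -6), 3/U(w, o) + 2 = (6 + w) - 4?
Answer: -4/200319 ≈ -1.9968e-5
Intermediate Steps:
U(w, o) = 3/w (U(w, o) = 3/(-2 + ((6 + w) - 4)) = 3/(-2 + (2 + w)) = 3/w)
y(d) = -¾ (y(d) = -3/(4*1) = -3/4 = -¼*3 = -¾)
W = -22359/4 (W = (-12241 - ¾) + 6652 = -48967/4 + 6652 = -22359/4 ≈ -5589.8)
O = 173213/4 (O = 48893 - 22359/4 = 173213/4 ≈ 43303.)
1/(O - 93383) = 1/(173213/4 - 93383) = 1/(-200319/4) = -4/200319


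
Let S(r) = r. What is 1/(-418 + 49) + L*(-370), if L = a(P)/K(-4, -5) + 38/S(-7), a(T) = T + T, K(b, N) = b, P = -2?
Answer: 4232423/2583 ≈ 1638.6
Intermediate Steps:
a(T) = 2*T
L = -31/7 (L = (2*(-2))/(-4) + 38/(-7) = -4*(-¼) + 38*(-⅐) = 1 - 38/7 = -31/7 ≈ -4.4286)
1/(-418 + 49) + L*(-370) = 1/(-418 + 49) - 31/7*(-370) = 1/(-369) + 11470/7 = -1/369 + 11470/7 = 4232423/2583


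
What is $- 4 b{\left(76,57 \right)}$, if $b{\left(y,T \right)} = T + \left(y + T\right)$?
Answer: $-760$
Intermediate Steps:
$b{\left(y,T \right)} = y + 2 T$ ($b{\left(y,T \right)} = T + \left(T + y\right) = y + 2 T$)
$- 4 b{\left(76,57 \right)} = - 4 \left(76 + 2 \cdot 57\right) = - 4 \left(76 + 114\right) = \left(-4\right) 190 = -760$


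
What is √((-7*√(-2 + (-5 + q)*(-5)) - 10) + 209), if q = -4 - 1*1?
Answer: √(199 - 28*√3) ≈ 12.268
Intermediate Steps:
q = -5 (q = -4 - 1 = -5)
√((-7*√(-2 + (-5 + q)*(-5)) - 10) + 209) = √((-7*√(-2 + (-5 - 5)*(-5)) - 10) + 209) = √((-7*√(-2 - 10*(-5)) - 10) + 209) = √((-7*√(-2 + 50) - 10) + 209) = √((-28*√3 - 10) + 209) = √((-10 - 28*√3) + 209) = √(199 - 28*√3)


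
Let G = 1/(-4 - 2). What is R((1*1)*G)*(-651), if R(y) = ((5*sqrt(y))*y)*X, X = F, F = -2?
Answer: -1085*I*sqrt(6)/6 ≈ -442.95*I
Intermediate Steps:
G = -1/6 (G = 1/(-6) = -1/6 ≈ -0.16667)
X = -2
R(y) = -10*y**(3/2) (R(y) = ((5*sqrt(y))*y)*(-2) = (5*y**(3/2))*(-2) = -10*y**(3/2))
R((1*1)*G)*(-651) = -10*(-I*sqrt(6)/36)*(-651) = -(-5)*I*sqrt(6)/18*(-651) = (5*I*sqrt(6)/18)*(-651) = -1085*I*sqrt(6)/6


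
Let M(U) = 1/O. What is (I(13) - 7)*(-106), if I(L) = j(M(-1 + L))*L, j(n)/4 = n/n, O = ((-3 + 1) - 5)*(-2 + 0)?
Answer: -4770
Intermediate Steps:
O = 14 (O = (-2 - 5)*(-2) = -7*(-2) = 14)
M(U) = 1/14
j(n) = 4 (j(n) = 4*(n/n) = 4*1 = 4)
I(L) = 4*L
(I(13) - 7)*(-106) = (4*13 - 7)*(-106) = (52 - 7)*(-106) = 45*(-106) = -4770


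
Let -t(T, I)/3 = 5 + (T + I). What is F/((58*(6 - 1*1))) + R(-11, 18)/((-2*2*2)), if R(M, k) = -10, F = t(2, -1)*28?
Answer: -283/580 ≈ -0.48793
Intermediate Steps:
t(T, I) = -15 - 3*I - 3*T (t(T, I) = -3*(5 + (T + I)) = -3*(5 + (I + T)) = -3*(5 + I + T) = -15 - 3*I - 3*T)
F = -504 (F = (-15 - 3*(-1) - 3*2)*28 = (-15 + 3 - 6)*28 = -18*28 = -504)
F/((58*(6 - 1*1))) + R(-11, 18)/((-2*2*2)) = -504*1/(58*(6 - 1*1)) - 10/(-2*2*2) = -504*1/(58*(6 - 1)) - 10/((-4*2)) = -504/(58*5) - 10/(-8) = -504/290 - 10*(-⅛) = -504*1/290 + 5/4 = -252/145 + 5/4 = -283/580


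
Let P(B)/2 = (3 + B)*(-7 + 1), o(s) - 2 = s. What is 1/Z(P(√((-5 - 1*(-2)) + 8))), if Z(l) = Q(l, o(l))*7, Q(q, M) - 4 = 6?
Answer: 1/70 ≈ 0.014286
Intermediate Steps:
o(s) = 2 + s
Q(q, M) = 10 (Q(q, M) = 4 + 6 = 10)
P(B) = -36 - 12*B (P(B) = 2*((3 + B)*(-7 + 1)) = 2*((3 + B)*(-6)) = 2*(-18 - 6*B) = -36 - 12*B)
Z(l) = 70 (Z(l) = 10*7 = 70)
1/Z(P(√((-5 - 1*(-2)) + 8))) = 1/70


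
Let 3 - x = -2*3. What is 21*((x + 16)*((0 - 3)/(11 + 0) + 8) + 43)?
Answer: 54558/11 ≈ 4959.8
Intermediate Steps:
x = 9 (x = 3 - (-2)*3 = 3 - 1*(-6) = 3 + 6 = 9)
21*((x + 16)*((0 - 3)/(11 + 0) + 8) + 43) = 21*((9 + 16)*((0 - 3)/(11 + 0) + 8) + 43) = 21*(25*(-3/11 + 8) + 43) = 21*(25*(85/11) + 43) = 21*(2125/11 + 43) = 21*(2598/11) = 54558/11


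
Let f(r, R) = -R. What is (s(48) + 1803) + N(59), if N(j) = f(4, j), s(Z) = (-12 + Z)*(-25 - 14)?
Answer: 340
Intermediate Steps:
s(Z) = 468 - 39*Z (s(Z) = (-12 + Z)*(-39) = 468 - 39*Z)
N(j) = -j
(s(48) + 1803) + N(59) = ((468 - 39*48) + 1803) - 1*59 = ((468 - 1872) + 1803) - 59 = (-1404 + 1803) - 59 = 399 - 59 = 340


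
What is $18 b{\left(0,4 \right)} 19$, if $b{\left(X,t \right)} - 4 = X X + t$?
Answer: $2736$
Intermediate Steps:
$b{\left(X,t \right)} = 4 + t + X^{2}$ ($b{\left(X,t \right)} = 4 + \left(X X + t\right) = 4 + \left(X^{2} + t\right) = 4 + \left(t + X^{2}\right) = 4 + t + X^{2}$)
$18 b{\left(0,4 \right)} 19 = 18 \left(4 + 4 + 0^{2}\right) 19 = 18 \left(4 + 4 + 0\right) 19 = 18 \cdot 8 \cdot 19 = 144 \cdot 19 = 2736$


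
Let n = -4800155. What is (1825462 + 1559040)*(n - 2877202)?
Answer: -25984030121214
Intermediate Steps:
(1825462 + 1559040)*(n - 2877202) = (1825462 + 1559040)*(-4800155 - 2877202) = 3384502*(-7677357) = -25984030121214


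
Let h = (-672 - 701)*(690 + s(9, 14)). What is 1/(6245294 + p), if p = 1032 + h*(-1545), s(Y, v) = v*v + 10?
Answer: 1/1906917686 ≈ 5.2441e-10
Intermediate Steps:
s(Y, v) = 10 + v² (s(Y, v) = v² + 10 = 10 + v²)
h = -1230208 (h = (-672 - 701)*(690 + (10 + 14²)) = -1373*(690 + (10 + 196)) = -1373*(690 + 206) = -1373*896 = -1230208)
p = 1900672392 (p = 1032 - 1230208*(-1545) = 1032 + 1900671360 = 1900672392)
1/(6245294 + p) = 1/(6245294 + 1900672392) = 1/1906917686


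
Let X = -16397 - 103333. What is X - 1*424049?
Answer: -543779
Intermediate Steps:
X = -119730
X - 1*424049 = -119730 - 1*424049 = -119730 - 424049 = -543779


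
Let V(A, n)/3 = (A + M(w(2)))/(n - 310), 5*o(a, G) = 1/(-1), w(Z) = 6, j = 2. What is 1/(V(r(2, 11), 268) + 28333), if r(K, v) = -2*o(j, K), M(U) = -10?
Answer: 35/991679 ≈ 3.5294e-5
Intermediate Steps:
o(a, G) = -1/5 (o(a, G) = (1/5)/(-1) = (1/5)*(-1) = -1/5)
r(K, v) = 2/5 (r(K, v) = -2*(-1/5) = 2/5)
V(A, n) = 3*(-10 + A)/(-310 + n) (V(A, n) = 3*((A - 10)/(n - 310)) = 3*((-10 + A)/(-310 + n)) = 3*(-10 + A)/(-310 + n))
1/(V(r(2, 11), 268) + 28333) = 1/(3*(-10 + 2/5)/(-310 + 268) + 28333) = 1/(3*(-48/5)/(-42) + 28333) = 1/(3*(-1/42)*(-48/5) + 28333) = 1/(24/35 + 28333) = 1/(991679/35) = 35/991679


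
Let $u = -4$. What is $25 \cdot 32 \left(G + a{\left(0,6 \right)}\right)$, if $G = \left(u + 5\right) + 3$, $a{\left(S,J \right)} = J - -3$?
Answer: $10400$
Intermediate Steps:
$a{\left(S,J \right)} = 3 + J$ ($a{\left(S,J \right)} = J + 3 = 3 + J$)
$G = 4$ ($G = \left(-4 + 5\right) + 3 = 1 + 3 = 4$)
$25 \cdot 32 \left(G + a{\left(0,6 \right)}\right) = 25 \cdot 32 \left(4 + \left(3 + 6\right)\right) = 800 \left(4 + 9\right) = 800 \cdot 13 = 10400$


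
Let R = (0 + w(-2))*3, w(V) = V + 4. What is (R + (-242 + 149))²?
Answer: 7569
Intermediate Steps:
w(V) = 4 + V
R = 6 (R = (0 + (4 - 2))*3 = (0 + 2)*3 = 2*3 = 6)
(R + (-242 + 149))² = (6 + (-242 + 149))² = (6 - 93)² = (-87)² = 7569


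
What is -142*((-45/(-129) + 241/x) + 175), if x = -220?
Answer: -117039027/4730 ≈ -24744.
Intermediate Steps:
-142*((-45/(-129) + 241/x) + 175) = -142*((-45/(-129) + 241/(-220)) + 175) = -142*((-45*(-1/129) + 241*(-1/220)) + 175) = -142*((15/43 - 241/220) + 175) = -142*(-7063/9460 + 175) = -142*1648437/9460 = -117039027/4730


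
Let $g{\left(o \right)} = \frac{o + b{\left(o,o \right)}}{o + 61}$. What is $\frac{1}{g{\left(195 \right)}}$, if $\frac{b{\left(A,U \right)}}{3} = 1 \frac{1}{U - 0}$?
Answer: $\frac{4160}{3169} \approx 1.3127$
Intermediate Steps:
$b{\left(A,U \right)} = \frac{3}{U}$ ($b{\left(A,U \right)} = 3 \cdot 1 \frac{1}{U - 0} = 3 \cdot 1 \frac{1}{U + 0} = 3 \cdot 1 \frac{1}{U} = \frac{3}{U}$)
$g{\left(o \right)} = \frac{o + \frac{3}{o}}{61 + o}$ ($g{\left(o \right)} = \frac{o + \frac{3}{o}}{o + 61} = \frac{o + \frac{3}{o}}{61 + o}$)
$\frac{1}{g{\left(195 \right)}} = \frac{1}{\frac{1}{195} \frac{1}{61 + 195} \left(3 + 195^{2}\right)} = \frac{1}{\frac{1}{195} \cdot \frac{1}{256} \left(3 + 38025\right)} = \frac{1}{\frac{1}{195} \cdot \frac{1}{256} \cdot 38028} = \frac{1}{\frac{3169}{4160}} = \frac{4160}{3169}$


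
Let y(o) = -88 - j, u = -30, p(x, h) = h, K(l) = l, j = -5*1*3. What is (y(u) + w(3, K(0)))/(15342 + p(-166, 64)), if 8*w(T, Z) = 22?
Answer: -281/61624 ≈ -0.0045599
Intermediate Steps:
j = -15 (j = -5*3 = -15)
w(T, Z) = 11/4 (w(T, Z) = (1/8)*22 = 11/4)
y(o) = -73 (y(o) = -88 - 1*(-15) = -88 + 15 = -73)
(y(u) + w(3, K(0)))/(15342 + p(-166, 64)) = (-73 + 11/4)/(15342 + 64) = -281/4/15406 = -281/4*1/15406 = -281/61624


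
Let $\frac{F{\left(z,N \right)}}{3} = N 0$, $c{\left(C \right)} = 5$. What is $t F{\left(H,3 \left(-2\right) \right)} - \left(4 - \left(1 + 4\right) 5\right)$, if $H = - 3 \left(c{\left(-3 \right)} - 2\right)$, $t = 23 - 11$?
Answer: $21$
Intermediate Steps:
$t = 12$ ($t = 23 - 11 = 12$)
$H = -9$ ($H = - 3 \left(5 - 2\right) = \left(-3\right) 3 = -9$)
$F{\left(z,N \right)} = 0$ ($F{\left(z,N \right)} = 3 N 0 = 3 \cdot 0 = 0$)
$t F{\left(H,3 \left(-2\right) \right)} - \left(4 - \left(1 + 4\right) 5\right) = 12 \cdot 0 - \left(4 - \left(1 + 4\right) 5\right) = 0 + \left(5 \cdot 5 - 4\right) = 0 + \left(25 - 4\right) = 0 + 21 = 21$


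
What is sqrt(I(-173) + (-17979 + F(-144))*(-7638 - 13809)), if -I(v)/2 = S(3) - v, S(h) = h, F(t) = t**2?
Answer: I*sqrt(59129731) ≈ 7689.6*I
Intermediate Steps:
I(v) = -6 + 2*v (I(v) = -2*(3 - v) = -6 + 2*v)
sqrt(I(-173) + (-17979 + F(-144))*(-7638 - 13809)) = sqrt((-6 + 2*(-173)) + (-17979 + (-144)**2)*(-7638 - 13809)) = sqrt((-6 - 346) + (-17979 + 20736)*(-21447)) = sqrt(-352 + 2757*(-21447)) = sqrt(-352 - 59129379) = sqrt(-59129731) = I*sqrt(59129731)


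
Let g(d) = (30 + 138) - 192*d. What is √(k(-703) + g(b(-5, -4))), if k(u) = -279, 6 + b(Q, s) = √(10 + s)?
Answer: √(1041 - 192*√6) ≈ 23.889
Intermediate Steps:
b(Q, s) = -6 + √(10 + s)
g(d) = 168 - 192*d
√(k(-703) + g(b(-5, -4))) = √(-279 + (168 - 192*(-6 + √(10 - 4)))) = √(-279 + (168 - 192*(-6 + √6))) = √(-279 + (168 + (1152 - 192*√6))) = √(-279 + (1320 - 192*√6)) = √(1041 - 192*√6)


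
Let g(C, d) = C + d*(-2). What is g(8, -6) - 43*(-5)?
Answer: 235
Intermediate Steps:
g(C, d) = C - 2*d
g(8, -6) - 43*(-5) = (8 - 2*(-6)) - 43*(-5) = (8 + 12) + 215 = 20 + 215 = 235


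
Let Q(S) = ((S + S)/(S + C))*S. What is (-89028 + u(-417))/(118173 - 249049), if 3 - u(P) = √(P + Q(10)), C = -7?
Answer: 89025/130876 + I*√3153/392628 ≈ 0.68022 + 0.00014301*I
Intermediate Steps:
Q(S) = 2*S²/(-7 + S) (Q(S) = ((S + S)/(S - 7))*S = ((2*S)/(-7 + S))*S = (2*S/(-7 + S))*S = 2*S²/(-7 + S))
u(P) = 3 - √(200/3 + P) (u(P) = 3 - √(P + 2*10²/(-7 + 10)) = 3 - √(P + 2*100/3) = 3 - √(P + 2*100*(⅓)) = 3 - √(P + 200/3) = 3 - √(200/3 + P))
(-89028 + u(-417))/(118173 - 249049) = (-89028 + (3 - √(600 + 9*(-417))/3))/(118173 - 249049) = (-89028 + (3 - √(600 - 3753)/3))/(-130876) = (-89028 + (3 - I*√3153/3))*(-1/130876) = (-89025 - I*√3153/3)*(-1/130876) = 89025/130876 + I*√3153/392628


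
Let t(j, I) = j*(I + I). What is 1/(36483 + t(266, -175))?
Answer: -1/56617 ≈ -1.7663e-5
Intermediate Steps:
t(j, I) = 2*I*j (t(j, I) = j*(2*I) = 2*I*j)
1/(36483 + t(266, -175)) = 1/(36483 + 2*(-175)*266) = 1/(36483 - 93100) = 1/(-56617) = -1/56617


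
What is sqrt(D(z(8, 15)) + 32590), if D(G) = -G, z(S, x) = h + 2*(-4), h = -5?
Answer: sqrt(32603) ≈ 180.56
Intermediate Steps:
z(S, x) = -13 (z(S, x) = -5 + 2*(-4) = -5 - 8 = -13)
sqrt(D(z(8, 15)) + 32590) = sqrt(-1*(-13) + 32590) = sqrt(13 + 32590) = sqrt(32603)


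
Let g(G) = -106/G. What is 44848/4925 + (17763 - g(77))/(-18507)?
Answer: 57173453347/7018317075 ≈ 8.1463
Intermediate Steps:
44848/4925 + (17763 - g(77))/(-18507) = 44848/4925 + (17763 - (-106)/77)/(-18507) = 44848*(1/4925) + (17763 - (-106)/77)*(-1/18507) = 44848/4925 + (17763 - 1*(-106/77))*(-1/18507) = 44848/4925 + (17763 + 106/77)*(-1/18507) = 44848/4925 + (1367857/77)*(-1/18507) = 44848/4925 - 1367857/1425039 = 57173453347/7018317075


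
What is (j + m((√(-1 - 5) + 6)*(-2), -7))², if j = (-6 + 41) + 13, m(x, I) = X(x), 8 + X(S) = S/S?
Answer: 1681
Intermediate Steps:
X(S) = -7 (X(S) = -8 + S/S = -8 + 1 = -7)
m(x, I) = -7
j = 48 (j = 35 + 13 = 48)
(j + m((√(-1 - 5) + 6)*(-2), -7))² = (48 - 7)² = 41² = 1681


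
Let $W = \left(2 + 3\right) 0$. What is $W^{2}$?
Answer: $0$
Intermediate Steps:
$W = 0$ ($W = 5 \cdot 0 = 0$)
$W^{2} = 0^{2} = 0$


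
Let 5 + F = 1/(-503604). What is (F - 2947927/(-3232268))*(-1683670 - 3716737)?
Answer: 2246005939084574815/101736443367 ≈ 2.2077e+7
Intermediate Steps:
F = -2518021/503604 (F = -5 + 1/(-503604) = -5 - 1/503604 = -2518021/503604 ≈ -5.0000)
(F - 2947927/(-3232268))*(-1683670 - 3716737) = (-2518021/503604 - 2947927/(-3232268))*(-1683670 - 3716737) = (-2518021/503604 - 2947927*(-1/3232268))*(-5400407) = (-2518021/503604 + 2947927/3232268)*(-5400407) = -415895679545/101736443367*(-5400407) = 2246005939084574815/101736443367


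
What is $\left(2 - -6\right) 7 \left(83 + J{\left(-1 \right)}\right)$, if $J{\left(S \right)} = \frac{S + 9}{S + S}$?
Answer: $4424$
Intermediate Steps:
$J{\left(S \right)} = \frac{9 + S}{2 S}$
$\left(2 - -6\right) 7 \left(83 + J{\left(-1 \right)}\right) = \left(2 - -6\right) 7 \left(83 + \frac{9 - 1}{2 \left(-1\right)}\right) = \left(2 + 6\right) 7 \left(83 + \frac{1}{2} \left(-1\right) 8\right) = 8 \cdot 7 \left(83 - 4\right) = 56 \cdot 79 = 4424$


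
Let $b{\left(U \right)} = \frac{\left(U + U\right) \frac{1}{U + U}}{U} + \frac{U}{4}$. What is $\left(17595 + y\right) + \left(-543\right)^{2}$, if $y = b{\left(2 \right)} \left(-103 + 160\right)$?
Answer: $312501$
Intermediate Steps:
$b{\left(U \right)} = \frac{1}{U} + \frac{U}{4}$ ($b{\left(U \right)} = \frac{2 U \frac{1}{2 U}}{U} + U \frac{1}{4} = \frac{2 U \frac{1}{2 U}}{U} + \frac{U}{4} = 1 \frac{1}{U} + \frac{U}{4} = \frac{1}{U} + \frac{U}{4}$)
$y = 57$ ($y = \left(\frac{1}{2} + \frac{1}{4} \cdot 2\right) \left(-103 + 160\right) = \left(\frac{1}{2} + \frac{1}{2}\right) 57 = 1 \cdot 57 = 57$)
$\left(17595 + y\right) + \left(-543\right)^{2} = \left(17595 + 57\right) + \left(-543\right)^{2} = 17652 + 294849 = 312501$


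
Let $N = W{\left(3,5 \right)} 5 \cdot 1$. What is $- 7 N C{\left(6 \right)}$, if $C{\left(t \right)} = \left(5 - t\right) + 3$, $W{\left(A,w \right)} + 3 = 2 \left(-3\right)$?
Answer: $630$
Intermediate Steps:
$W{\left(A,w \right)} = -9$ ($W{\left(A,w \right)} = -3 + 2 \left(-3\right) = -3 - 6 = -9$)
$C{\left(t \right)} = 8 - t$
$N = -45$ ($N = \left(-9\right) 5 \cdot 1 = \left(-45\right) 1 = -45$)
$- 7 N C{\left(6 \right)} = \left(-7\right) \left(-45\right) \left(8 - 6\right) = 315 \left(8 - 6\right) = 315 \cdot 2 = 630$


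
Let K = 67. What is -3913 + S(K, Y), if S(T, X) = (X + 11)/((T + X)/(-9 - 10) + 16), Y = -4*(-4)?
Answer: -864260/221 ≈ -3910.7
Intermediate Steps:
Y = 16
S(T, X) = (11 + X)/(16 - T/19 - X/19) (S(T, X) = (11 + X)/((T + X)/(-19) + 16) = (11 + X)/((T + X)*(-1/19) + 16) = (11 + X)/((-T/19 - X/19) + 16) = (11 + X)/(16 - T/19 - X/19))
-3913 + S(K, Y) = -3913 + 19*(-11 - 1*16)/(-304 + 67 + 16) = -3913 + 19*(-11 - 16)/(-221) = -3913 + 19*(-1/221)*(-27) = -3913 + 513/221 = -864260/221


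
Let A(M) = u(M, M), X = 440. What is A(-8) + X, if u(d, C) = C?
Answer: 432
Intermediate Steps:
A(M) = M
A(-8) + X = -8 + 440 = 432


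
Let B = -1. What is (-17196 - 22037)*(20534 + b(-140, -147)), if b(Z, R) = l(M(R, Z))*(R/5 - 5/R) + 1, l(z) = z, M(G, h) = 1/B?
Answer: -592999301497/735 ≈ -8.0680e+8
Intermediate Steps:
M(G, h) = -1 (M(G, h) = 1/(-1) = -1)
b(Z, R) = 1 + 5/R - R/5 (b(Z, R) = -(R/5 - 5/R) + 1 = -(-5/R + R/5) + 1 = (5/R - R/5) + 1 = 1 + 5/R - R/5)
(-17196 - 22037)*(20534 + b(-140, -147)) = (-17196 - 22037)*(20534 + (1 + 5/(-147) - 1/5*(-147))) = -39233*(20534 + (1 + 5*(-1/147) + 147/5)) = -39233*(20534 + (1 - 5/147 + 147/5)) = -39233*(20534 + 22319/735) = -39233*15114809/735 = -592999301497/735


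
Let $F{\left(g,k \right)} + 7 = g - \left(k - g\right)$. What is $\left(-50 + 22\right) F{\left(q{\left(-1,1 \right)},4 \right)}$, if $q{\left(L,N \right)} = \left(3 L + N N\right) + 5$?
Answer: $140$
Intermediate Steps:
$q{\left(L,N \right)} = 5 + N^{2} + 3 L$ ($q{\left(L,N \right)} = \left(3 L + N^{2}\right) + 5 = \left(N^{2} + 3 L\right) + 5 = 5 + N^{2} + 3 L$)
$F{\left(g,k \right)} = -7 - k + 2 g$ ($F{\left(g,k \right)} = -7 + \left(g - \left(k - g\right)\right) = -7 + \left(g + \left(g - k\right)\right) = -7 + \left(- k + 2 g\right) = -7 - k + 2 g$)
$\left(-50 + 22\right) F{\left(q{\left(-1,1 \right)},4 \right)} = \left(-50 + 22\right) \left(-7 - 4 + 2 \left(5 + 1^{2} + 3 \left(-1\right)\right)\right) = - 28 \left(-7 - 4 + 2 \left(5 + 1 - 3\right)\right) = - 28 \left(-7 - 4 + 2 \cdot 3\right) = - 28 \left(-7 - 4 + 6\right) = \left(-28\right) \left(-5\right) = 140$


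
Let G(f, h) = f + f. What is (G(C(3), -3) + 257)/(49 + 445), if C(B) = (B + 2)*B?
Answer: 287/494 ≈ 0.58097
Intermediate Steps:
C(B) = B*(2 + B) (C(B) = (2 + B)*B = B*(2 + B))
G(f, h) = 2*f
(G(C(3), -3) + 257)/(49 + 445) = (2*(3*(2 + 3)) + 257)/(49 + 445) = (2*(3*5) + 257)/494 = (2*15 + 257)*(1/494) = (30 + 257)*(1/494) = 287*(1/494) = 287/494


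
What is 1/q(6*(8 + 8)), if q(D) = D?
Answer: 1/96 ≈ 0.010417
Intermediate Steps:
1/q(6*(8 + 8)) = 1/(6*(8 + 8)) = 1/(6*16) = 1/96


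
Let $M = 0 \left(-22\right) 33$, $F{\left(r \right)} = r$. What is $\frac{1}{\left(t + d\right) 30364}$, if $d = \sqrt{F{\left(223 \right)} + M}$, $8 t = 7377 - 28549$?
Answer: $- \frac{5293}{425323077174} - \frac{\sqrt{223}}{212661538587} \approx -1.2515 \cdot 10^{-8}$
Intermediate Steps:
$t = - \frac{5293}{2}$ ($t = \frac{7377 - 28549}{8} = \frac{1}{8} \left(-21172\right) = - \frac{5293}{2} \approx -2646.5$)
$M = 0$ ($M = 0 \cdot 33 = 0$)
$d = \sqrt{223}$ ($d = \sqrt{223 + 0} = \sqrt{223} \approx 14.933$)
$\frac{1}{\left(t + d\right) 30364} = \frac{1}{\left(- \frac{5293}{2} + \sqrt{223}\right) 30364} = \frac{1}{- \frac{5293}{2} + \sqrt{223}} \cdot \frac{1}{30364} = \frac{1}{30364 \left(- \frac{5293}{2} + \sqrt{223}\right)}$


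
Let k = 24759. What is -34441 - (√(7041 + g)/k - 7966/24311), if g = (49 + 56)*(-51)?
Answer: -119612455/3473 - √1686/24759 ≈ -34441.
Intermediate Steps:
g = -5355 (g = 105*(-51) = -5355)
-34441 - (√(7041 + g)/k - 7966/24311) = -34441 - (√(7041 - 5355)/24759 - 7966/24311) = -34441 - (√1686*(1/24759) - 7966*1/24311) = -34441 - (√1686/24759 - 1138/3473) = -34441 - (-1138/3473 + √1686/24759) = -34441 + (1138/3473 - √1686/24759) = -119612455/3473 - √1686/24759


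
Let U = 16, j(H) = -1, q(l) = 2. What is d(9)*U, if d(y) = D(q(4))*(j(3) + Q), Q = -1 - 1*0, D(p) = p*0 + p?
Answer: -64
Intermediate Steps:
D(p) = p (D(p) = 0 + p = p)
Q = -1 (Q = -1 + 0 = -1)
d(y) = -4 (d(y) = 2*(-1 - 1) = 2*(-2) = -4)
d(9)*U = -4*16 = -64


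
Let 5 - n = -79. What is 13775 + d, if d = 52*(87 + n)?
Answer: 22667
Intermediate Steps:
n = 84 (n = 5 - 1*(-79) = 5 + 79 = 84)
d = 8892 (d = 52*(87 + 84) = 52*171 = 8892)
13775 + d = 13775 + 8892 = 22667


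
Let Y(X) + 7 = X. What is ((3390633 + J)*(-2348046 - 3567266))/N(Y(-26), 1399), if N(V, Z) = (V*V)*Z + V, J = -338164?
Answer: -9028153252664/761739 ≈ -1.1852e+7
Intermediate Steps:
Y(X) = -7 + X
N(V, Z) = V + Z*V**2 (N(V, Z) = V**2*Z + V = Z*V**2 + V = V + Z*V**2)
((3390633 + J)*(-2348046 - 3567266))/N(Y(-26), 1399) = ((3390633 - 338164)*(-2348046 - 3567266))/(((-7 - 26)*(1 + (-7 - 26)*1399))) = (3052469*(-5915312))/((-33*(1 - 33*1399))) = -18056306505328*(-1/(33*(1 - 46167))) = -18056306505328/((-33*(-46166))) = -18056306505328/1523478 = -18056306505328*1/1523478 = -9028153252664/761739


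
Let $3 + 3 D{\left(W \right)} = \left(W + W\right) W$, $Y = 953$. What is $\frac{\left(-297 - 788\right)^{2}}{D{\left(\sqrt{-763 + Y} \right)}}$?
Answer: $\frac{3531675}{377} \approx 9367.8$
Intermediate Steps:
$D{\left(W \right)} = -1 + \frac{2 W^{2}}{3}$ ($D{\left(W \right)} = -1 + \frac{\left(W + W\right) W}{3} = -1 + \frac{2 W W}{3} = -1 + \frac{2 W^{2}}{3}$)
$\frac{\left(-297 - 788\right)^{2}}{D{\left(\sqrt{-763 + Y} \right)}} = \frac{\left(-297 - 788\right)^{2}}{-1 + \frac{2 \left(\sqrt{-763 + 953}\right)^{2}}{3}} = \frac{\left(-1085\right)^{2}}{-1 + \frac{2 \left(\sqrt{190}\right)^{2}}{3}} = \frac{1177225}{-1 + \frac{2}{3} \cdot 190} = \frac{1177225}{-1 + \frac{380}{3}} = \frac{1177225}{\frac{377}{3}} = 1177225 \cdot \frac{3}{377} = \frac{3531675}{377}$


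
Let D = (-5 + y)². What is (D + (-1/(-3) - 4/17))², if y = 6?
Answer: 3136/2601 ≈ 1.2057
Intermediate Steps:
D = 1 (D = (-5 + 6)² = 1² = 1)
(D + (-1/(-3) - 4/17))² = (1 + (-1/(-3) - 4/17))² = (1 + (-1*(-⅓) - 4*1/17))² = (1 + (⅓ - 4/17))² = (1 + 5/51)² = (56/51)² = 3136/2601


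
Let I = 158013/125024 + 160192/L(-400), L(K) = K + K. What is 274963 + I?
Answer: 858802432981/3125600 ≈ 2.7476e+5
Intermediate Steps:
L(K) = 2*K
I = -621919819/3125600 (I = 158013/125024 + 160192/((2*(-400))) = 158013*(1/125024) + 160192/(-800) = 158013/125024 + 160192*(-1/800) = 158013/125024 - 5006/25 = -621919819/3125600 ≈ -198.98)
274963 + I = 274963 - 621919819/3125600 = 858802432981/3125600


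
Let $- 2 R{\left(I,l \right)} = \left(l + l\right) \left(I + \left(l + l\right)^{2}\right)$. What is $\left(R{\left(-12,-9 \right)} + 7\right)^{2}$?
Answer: $7924225$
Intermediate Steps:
$R{\left(I,l \right)} = - l \left(I + 4 l^{2}\right)$ ($R{\left(I,l \right)} = - \frac{\left(l + l\right) \left(I + \left(l + l\right)^{2}\right)}{2} = - \frac{2 l \left(I + \left(2 l\right)^{2}\right)}{2} = - \frac{2 l \left(I + 4 l^{2}\right)}{2} = - l \left(I + 4 l^{2}\right)$)
$\left(R{\left(-12,-9 \right)} + 7\right)^{2} = \left(\left(-1\right) \left(-9\right) \left(-12 + 4 \left(-9\right)^{2}\right) + 7\right)^{2} = \left(\left(-1\right) \left(-9\right) \left(-12 + 4 \cdot 81\right) + 7\right)^{2} = \left(\left(-1\right) \left(-9\right) \left(-12 + 324\right) + 7\right)^{2} = \left(\left(-1\right) \left(-9\right) 312 + 7\right)^{2} = \left(2808 + 7\right)^{2} = 2815^{2} = 7924225$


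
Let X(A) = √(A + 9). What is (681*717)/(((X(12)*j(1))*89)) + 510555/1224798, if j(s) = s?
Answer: 170185/408266 + 162759*√21/623 ≈ 1197.6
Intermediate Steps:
X(A) = √(9 + A)
(681*717)/(((X(12)*j(1))*89)) + 510555/1224798 = (681*717)/(((√(9 + 12)*1)*89)) + 510555/1224798 = 488277/(((√21*1)*89)) + 510555*(1/1224798) = 488277/((√21*89)) + 170185/408266 = 488277/((89*√21)) + 170185/408266 = 488277*(√21/1869) + 170185/408266 = 162759*√21/623 + 170185/408266 = 170185/408266 + 162759*√21/623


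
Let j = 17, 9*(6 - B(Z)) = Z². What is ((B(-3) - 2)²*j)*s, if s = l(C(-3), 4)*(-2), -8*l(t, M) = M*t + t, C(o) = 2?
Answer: 765/2 ≈ 382.50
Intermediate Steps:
B(Z) = 6 - Z²/9
l(t, M) = -t/8 - M*t/8 (l(t, M) = -(M*t + t)/8 = -(t + M*t)/8 = -t/8 - M*t/8)
s = 5/2 (s = -⅛*2*(1 + 4)*(-2) = -⅛*2*5*(-2) = -5/4*(-2) = 5/2 ≈ 2.5000)
((B(-3) - 2)²*j)*s = (((6 - ⅑*(-3)²) - 2)²*17)*(5/2) = (((6 - ⅑*9) - 2)²*17)*(5/2) = (((6 - 1) - 2)²*17)*(5/2) = ((5 - 2)²*17)*(5/2) = (3²*17)*(5/2) = (9*17)*(5/2) = 153*(5/2) = 765/2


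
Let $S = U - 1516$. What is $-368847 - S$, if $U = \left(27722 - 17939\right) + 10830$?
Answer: $-387944$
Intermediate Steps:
$U = 20613$ ($U = 9783 + 10830 = 20613$)
$S = 19097$ ($S = 20613 - 1516 = 19097$)
$-368847 - S = -368847 - 19097 = -387944$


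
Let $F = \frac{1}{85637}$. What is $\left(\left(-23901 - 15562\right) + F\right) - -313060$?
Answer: $\frac{23430026290}{85637} \approx 2.736 \cdot 10^{5}$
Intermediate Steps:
$F = \frac{1}{85637} \approx 1.1677 \cdot 10^{-5}$
$\left(\left(-23901 - 15562\right) + F\right) - -313060 = \left(\left(-23901 - 15562\right) + \frac{1}{85637}\right) - -313060 = \left(-39463 + \frac{1}{85637}\right) + 313060 = - \frac{3379492930}{85637} + 313060 = \frac{23430026290}{85637}$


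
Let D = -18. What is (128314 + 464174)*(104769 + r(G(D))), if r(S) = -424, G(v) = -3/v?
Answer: 61823160360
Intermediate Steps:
(128314 + 464174)*(104769 + r(G(D))) = (128314 + 464174)*(104769 - 424) = 592488*104345 = 61823160360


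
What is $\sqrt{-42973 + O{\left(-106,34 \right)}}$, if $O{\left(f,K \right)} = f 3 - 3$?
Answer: $i \sqrt{43294} \approx 208.07 i$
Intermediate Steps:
$O{\left(f,K \right)} = -3 + 3 f$ ($O{\left(f,K \right)} = 3 f - 3 = -3 + 3 f$)
$\sqrt{-42973 + O{\left(-106,34 \right)}} = \sqrt{-42973 + \left(-3 + 3 \left(-106\right)\right)} = \sqrt{-42973 - 321} = \sqrt{-43294} = i \sqrt{43294}$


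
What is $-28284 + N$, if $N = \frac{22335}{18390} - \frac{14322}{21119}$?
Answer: $- \frac{104616063211}{3698842} \approx -28283.0$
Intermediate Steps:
$N = \frac{1983917}{3698842}$ ($N = 22335 \cdot \frac{1}{18390} - \frac{2046}{3017} = \frac{1489}{1226} - \frac{2046}{3017} = \frac{1983917}{3698842} \approx 0.53636$)
$-28284 + N = -28284 + \frac{1983917}{3698842} = - \frac{104616063211}{3698842}$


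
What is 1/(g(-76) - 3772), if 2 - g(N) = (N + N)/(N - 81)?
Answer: -157/592042 ≈ -0.00026518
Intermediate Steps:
g(N) = 2 - 2*N/(-81 + N) (g(N) = 2 - (N + N)/(N - 81) = 2 - 2*N/(-81 + N))
1/(g(-76) - 3772) = 1/(-162/(-81 - 76) - 3772) = 1/(-162/(-157) - 3772) = 1/(-162*(-1/157) - 3772) = 1/(162/157 - 3772) = 1/(-592042/157) = -157/592042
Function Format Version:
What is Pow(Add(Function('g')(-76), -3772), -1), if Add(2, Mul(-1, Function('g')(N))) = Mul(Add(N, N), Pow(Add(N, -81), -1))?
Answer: Rational(-157, 592042) ≈ -0.00026518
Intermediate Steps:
Function('g')(N) = Add(2, Mul(-2, N, Pow(Add(-81, N), -1))) (Function('g')(N) = Add(2, Mul(-1, Mul(Add(N, N), Pow(Add(N, -81), -1)))) = Add(2, Mul(-1, Mul(Mul(2, N), Pow(Add(-81, N), -1)))) = Add(2, Mul(-1, Mul(2, N, Pow(Add(-81, N), -1)))) = Add(2, Mul(-2, N, Pow(Add(-81, N), -1))))
Pow(Add(Function('g')(-76), -3772), -1) = Pow(Add(Mul(-162, Pow(Add(-81, -76), -1)), -3772), -1) = Pow(Add(Mul(-162, Pow(-157, -1)), -3772), -1) = Pow(Add(Mul(-162, Rational(-1, 157)), -3772), -1) = Pow(Add(Rational(162, 157), -3772), -1) = Pow(Rational(-592042, 157), -1) = Rational(-157, 592042)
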